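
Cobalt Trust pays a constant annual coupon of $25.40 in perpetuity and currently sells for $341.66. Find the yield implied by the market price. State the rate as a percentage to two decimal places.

P = C/r ⇒ r = C/P = $25.40/$341.66 = 0.074343

7.43%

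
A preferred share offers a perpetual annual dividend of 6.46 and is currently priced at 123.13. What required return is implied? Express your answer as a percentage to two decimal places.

P = C/r ⇒ r = C/P = 6.46/123.13 = 0.052465

5.25%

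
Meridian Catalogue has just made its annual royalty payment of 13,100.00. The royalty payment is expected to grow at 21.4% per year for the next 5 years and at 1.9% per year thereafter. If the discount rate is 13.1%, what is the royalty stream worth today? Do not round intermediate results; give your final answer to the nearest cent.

D_1 = 15903.40000
D_2 = 19306.72760
D_3 = 23438.36731
D_4 = 28454.17791
D_5 = 34543.37198
Terminal value at year 5: TV = D_5×(1+g_2)/(r−g_2) = 35199.69605/0.112 = 314283.00045
P_0 = D_1/(1+r)^1 + D_2/(1+r)^2 + D_3/(1+r)^3 + D_4/(1+r)^4 + D_5/(1+r)^5 + TV/(1+r)^5
    = 14061.36163 + 15093.27411 + 16200.91491 + 17389.84147 + 18666.01905 + 169827.44118 = 251238.85235

251238.85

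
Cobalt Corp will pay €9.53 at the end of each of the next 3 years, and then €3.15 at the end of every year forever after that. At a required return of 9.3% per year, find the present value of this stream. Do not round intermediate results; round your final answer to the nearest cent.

PV of 3-year annuity: €9.53 × [1 − (1+0.093)^−3] / 0.093 = 23.99484
Perpetuity value at year 3: €3.15 / 0.093 = 33.87097
PV of perpetuity: 33.87097 / (1+0.093)^3 = 25.93983
Total PV = 23.99484 + 25.93983 = 49.93467

€49.93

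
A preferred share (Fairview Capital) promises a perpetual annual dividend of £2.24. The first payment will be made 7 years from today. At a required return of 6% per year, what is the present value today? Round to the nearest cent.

£26.32

Value at end of year 6: C / r = £2.24 / 0.06 = £37.3333
Discount to today: PV = £37.3333 / (1 + 0.06)^6 = £37.3333 / 1.418519 = £26.32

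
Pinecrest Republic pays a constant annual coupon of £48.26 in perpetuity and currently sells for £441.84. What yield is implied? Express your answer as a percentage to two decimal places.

10.92%

P = C/r ⇒ r = C/P = £48.26/£441.84 = 0.109225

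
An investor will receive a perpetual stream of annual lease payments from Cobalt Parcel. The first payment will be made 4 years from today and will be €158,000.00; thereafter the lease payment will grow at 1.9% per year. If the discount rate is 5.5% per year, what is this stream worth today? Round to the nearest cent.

Value at end of year 3: C₁ / (r − g) = €158,000.00 / (0.055 − 0.019) = €4,388,888.8889
Discount to today: PV = €4,388,888.8889 / (1 + 0.055)^3 = €4,388,888.8889 / 1.174241 = €3,737,637.75

€3737637.75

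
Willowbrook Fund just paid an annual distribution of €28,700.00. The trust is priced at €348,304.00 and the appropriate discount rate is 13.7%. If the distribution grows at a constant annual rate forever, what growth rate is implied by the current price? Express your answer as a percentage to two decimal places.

P = D₀(1+g)/(r−g) ⇒ P(r−g) = D₀(1+g) ⇒ g(P+D₀) = P·r − D₀
g = (P·r − D₀)/(P + D₀) = (€348,304.00×0.137 − €28,700.00) / (€348,304.00 + €28,700.00) = 0.050444

5.04%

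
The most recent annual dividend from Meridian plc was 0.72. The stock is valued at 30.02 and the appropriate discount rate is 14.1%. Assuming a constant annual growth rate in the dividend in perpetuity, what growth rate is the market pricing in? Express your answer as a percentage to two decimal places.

11.43%

P = D₀(1+g)/(r−g) ⇒ P(r−g) = D₀(1+g) ⇒ g(P+D₀) = P·r − D₀
g = (P·r − D₀)/(P + D₀) = (30.02×0.141 − 0.72) / (30.02 + 0.72) = 0.114275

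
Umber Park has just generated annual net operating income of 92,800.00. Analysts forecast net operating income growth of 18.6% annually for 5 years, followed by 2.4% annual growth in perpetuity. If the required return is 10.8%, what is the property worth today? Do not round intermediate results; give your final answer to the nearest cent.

D_1 = 110060.80000
D_2 = 130532.10880
D_3 = 154811.08104
D_4 = 183605.94211
D_5 = 217756.64734
Terminal value at year 5: TV = D_5×(1+g_2)/(r−g_2) = 222982.80688/0.084 = 2654557.22474
P_0 = D_1/(1+r)^1 + D_2/(1+r)^2 + D_3/(1+r)^3 + D_4/(1+r)^4 + D_5/(1+r)^5 + TV/(1+r)^5
    = 99332.85199 + 106325.59788 + 113810.61290 + 121822.55135 + 130398.50713 + 1589619.89645 = 2161310.01770

2161310.02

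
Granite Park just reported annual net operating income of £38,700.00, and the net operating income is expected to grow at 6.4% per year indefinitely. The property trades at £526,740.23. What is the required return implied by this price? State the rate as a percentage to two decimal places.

D₁ = £38,700.00 × 1.064 = £41,176.8000
P = D₁/(r − g) ⇒ r = D₁/P + g = £41,176.8000/£526,740.23 + 0.064 = 0.078173 + 0.064 = 0.142173

14.22%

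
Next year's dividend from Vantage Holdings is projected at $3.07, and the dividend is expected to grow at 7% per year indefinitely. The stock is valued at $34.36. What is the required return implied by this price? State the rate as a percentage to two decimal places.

15.93%

P = D₁/(r − g) ⇒ r = D₁/P + g = $3.0700/$34.36 + 0.07 = 0.089348 + 0.07 = 0.159348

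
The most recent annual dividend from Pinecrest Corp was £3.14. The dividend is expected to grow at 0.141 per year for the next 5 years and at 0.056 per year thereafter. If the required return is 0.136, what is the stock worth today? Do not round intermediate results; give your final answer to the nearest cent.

£58.28

D_1 = 3.58274
D_2 = 4.08791
D_3 = 4.66430
D_4 = 5.32197
D_5 = 6.07237
Terminal value at year 5: TV = D_5×(1+g_2)/(r−g_2) = 6.41242/0.08 = 80.15522
P_0 = D_1/(1+r)^1 + D_2/(1+r)^2 + D_3/(1+r)^3 + D_4/(1+r)^4 + D_5/(1+r)^5 + TV/(1+r)^5
    = 3.15382 + 3.16770 + 3.18164 + 3.19565 + 3.20971 + 42.36821 = 58.27674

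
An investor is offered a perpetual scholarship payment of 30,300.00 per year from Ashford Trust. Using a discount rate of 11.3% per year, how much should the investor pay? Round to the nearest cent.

Level perpetuity: PV = C / r = 30,300.00 / 0.113 = 268,141.59

268141.59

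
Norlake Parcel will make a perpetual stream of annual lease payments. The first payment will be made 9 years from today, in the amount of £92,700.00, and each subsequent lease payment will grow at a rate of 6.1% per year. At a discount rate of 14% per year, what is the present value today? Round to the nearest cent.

Value at end of year 8: C₁ / (r − g) = £92,700.00 / (0.14 − 0.061) = £1,173,417.7215
Discount to today: PV = £1,173,417.7215 / (1 + 0.14)^8 = £1,173,417.7215 / 2.852586 = £411,352.21

£411352.21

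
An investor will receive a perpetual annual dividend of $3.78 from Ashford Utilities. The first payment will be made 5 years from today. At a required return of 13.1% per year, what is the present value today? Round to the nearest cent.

Value at end of year 4: C / r = $3.78 / 0.131 = $28.8550
Discount to today: PV = $28.8550 / (1 + 0.131)^4 = $28.8550 / 1.636253 = $17.63

$17.63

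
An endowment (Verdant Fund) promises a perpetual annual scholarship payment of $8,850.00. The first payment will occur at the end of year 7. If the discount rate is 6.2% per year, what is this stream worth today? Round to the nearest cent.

$99495.74

Value at end of year 6: C / r = $8,850.00 / 0.062 = $142,741.9355
Discount to today: PV = $142,741.9355 / (1 + 0.062)^6 = $142,741.9355 / 1.434654 = $99,495.74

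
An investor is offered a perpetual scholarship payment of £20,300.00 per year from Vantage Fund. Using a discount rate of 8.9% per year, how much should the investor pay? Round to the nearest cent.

£228089.89

Level perpetuity: PV = C / r = £20,300.00 / 0.089 = £228,089.89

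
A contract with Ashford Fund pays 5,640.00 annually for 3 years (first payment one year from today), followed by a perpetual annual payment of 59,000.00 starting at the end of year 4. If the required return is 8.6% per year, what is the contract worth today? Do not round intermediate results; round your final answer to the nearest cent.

PV of 3-year annuity: 5,640.00 × [1 − (1+0.086)^−3] / 0.086 = 14378.89408
Perpetuity value at year 3: 59,000.00 / 0.086 = 686046.51163
PV of perpetuity: 686046.51163 / (1+0.086)^3 = 535629.00261
Total PV = 14378.89408 + 535629.00261 = 550007.89669

550007.90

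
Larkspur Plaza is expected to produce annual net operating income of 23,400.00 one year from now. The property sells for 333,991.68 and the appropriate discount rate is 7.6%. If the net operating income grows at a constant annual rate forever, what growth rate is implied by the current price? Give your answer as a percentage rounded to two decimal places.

0.59%

P = D₁/(r−g) ⇒ g = r − D₁/P = 0.076 − 23,400.00/333,991.68 = 0.005938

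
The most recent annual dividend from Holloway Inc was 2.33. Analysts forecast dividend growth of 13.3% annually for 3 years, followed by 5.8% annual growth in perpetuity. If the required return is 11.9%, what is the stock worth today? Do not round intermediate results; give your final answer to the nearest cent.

D_1 = 2.63989
D_2 = 2.99100
D_3 = 3.38880
Terminal value at year 3: TV = D_3×(1+g_2)/(r−g_2) = 3.58535/0.061 = 58.77620
P_0 = D_1/(1+r)^1 + D_2/(1+r)^2 + D_3/(1+r)^3 + TV/(1+r)^3
    = 2.35915 + 2.38867 + 2.41855 + 41.94800 = 49.11437

49.11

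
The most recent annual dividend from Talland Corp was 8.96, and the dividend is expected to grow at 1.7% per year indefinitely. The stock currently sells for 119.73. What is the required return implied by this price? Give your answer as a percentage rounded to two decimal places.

9.31%

D₁ = 8.96 × 1.017 = 9.1123
P = D₁/(r − g) ⇒ r = D₁/P + g = 9.1123/119.73 + 0.017 = 0.076107 + 0.017 = 0.093107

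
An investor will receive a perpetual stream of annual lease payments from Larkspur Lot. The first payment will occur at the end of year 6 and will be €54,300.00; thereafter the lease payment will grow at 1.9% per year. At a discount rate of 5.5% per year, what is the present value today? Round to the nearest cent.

€1154077.65

Value at end of year 5: C₁ / (r − g) = €54,300.00 / (0.055 − 0.019) = €1,508,333.3333
Discount to today: PV = €1,508,333.3333 / (1 + 0.055)^5 = €1,508,333.3333 / 1.306960 = €1,154,077.65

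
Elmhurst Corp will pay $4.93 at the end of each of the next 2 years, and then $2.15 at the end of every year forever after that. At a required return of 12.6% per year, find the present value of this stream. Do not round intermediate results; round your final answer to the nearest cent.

PV of 2-year annuity: $4.93 × [1 − (1+0.126)^−2] / 0.126 = 8.26672
Perpetuity value at year 2: $2.15 / 0.126 = 17.06349
PV of perpetuity: 17.06349 / (1+0.126)^2 = 13.45833
Total PV = 8.26672 + 13.45833 = 21.72505

$21.73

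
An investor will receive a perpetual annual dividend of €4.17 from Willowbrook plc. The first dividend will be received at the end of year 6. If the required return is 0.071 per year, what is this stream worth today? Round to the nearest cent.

€41.68

Value at end of year 5: C / r = €4.17 / 0.071 = €58.7324
Discount to today: PV = €58.7324 / (1 + 0.071)^5 = €58.7324 / 1.409118 = €41.68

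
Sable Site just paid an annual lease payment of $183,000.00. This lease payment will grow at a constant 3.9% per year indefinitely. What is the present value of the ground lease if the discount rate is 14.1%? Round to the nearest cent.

D₁ = D₀ × (1 + g) = $183,000.00 × 1.039 = $190,137.0000
Growing perpetuity: P = D₁ / (r − g) = $190,137.0000 / (0.141 − 0.039) = $1,864,088.24

$1864088.24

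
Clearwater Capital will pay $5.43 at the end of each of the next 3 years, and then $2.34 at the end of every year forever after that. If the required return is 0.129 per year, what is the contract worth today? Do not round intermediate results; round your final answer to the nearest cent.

PV of 3-year annuity: $5.43 × [1 − (1+0.129)^−3] / 0.129 = 12.84286
Perpetuity value at year 3: $2.34 / 0.129 = 18.13953
PV of perpetuity: 18.13953 / (1+0.129)^3 = 12.60504
Total PV = 12.84286 + 12.60504 = 25.44790

$25.45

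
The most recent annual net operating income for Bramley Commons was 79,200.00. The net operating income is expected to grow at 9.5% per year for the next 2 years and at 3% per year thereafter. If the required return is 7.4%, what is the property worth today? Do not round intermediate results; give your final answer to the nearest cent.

D_1 = 86724.00000
D_2 = 94962.78000
Terminal value at year 2: TV = D_2×(1+g_2)/(r−g_2) = 97811.66340/0.044 = 2222992.35000
P_0 = D_1/(1+r)^1 + D_2/(1+r)^2 + TV/(1+r)^2
    = 80748.60335 + 82327.48666 + 1927211.61949 = 2090287.70950

2090287.71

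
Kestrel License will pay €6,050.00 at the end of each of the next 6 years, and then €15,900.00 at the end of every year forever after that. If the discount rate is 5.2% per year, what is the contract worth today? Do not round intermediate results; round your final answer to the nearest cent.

PV of 6-year annuity: €6,050.00 × [1 − (1+0.052)^−6] / 0.052 = 30512.50163
Perpetuity value at year 6: €15,900.00 / 0.052 = 305769.23077
PV of perpetuity: 305769.23077 / (1+0.052)^6 = 225579.35045
Total PV = 30512.50163 + 225579.35045 = 256091.85208

€256091.85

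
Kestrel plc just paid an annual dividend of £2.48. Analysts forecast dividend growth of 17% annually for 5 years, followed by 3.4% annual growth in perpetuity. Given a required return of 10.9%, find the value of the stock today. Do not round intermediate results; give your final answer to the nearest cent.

£59.29

D_1 = 2.90160
D_2 = 3.39487
D_3 = 3.97200
D_4 = 4.64724
D_5 = 5.43727
Terminal value at year 5: TV = D_5×(1+g_2)/(r−g_2) = 5.62214/0.075 = 74.96184
P_0 = D_1/(1+r)^1 + D_2/(1+r)^2 + D_3/(1+r)^3 + D_4/(1+r)^4 + D_5/(1+r)^5 + TV/(1+r)^5
    = 2.61641 + 2.76033 + 2.91216 + 3.07234 + 3.24133 + 44.68714 = 59.28970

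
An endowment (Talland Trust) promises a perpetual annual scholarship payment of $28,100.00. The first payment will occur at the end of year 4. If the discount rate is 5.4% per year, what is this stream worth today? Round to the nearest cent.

Value at end of year 3: C / r = $28,100.00 / 0.054 = $520,370.3704
Discount to today: PV = $520,370.3704 / (1 + 0.054)^3 = $520,370.3704 / 1.170905 = $444,417.07

$444417.07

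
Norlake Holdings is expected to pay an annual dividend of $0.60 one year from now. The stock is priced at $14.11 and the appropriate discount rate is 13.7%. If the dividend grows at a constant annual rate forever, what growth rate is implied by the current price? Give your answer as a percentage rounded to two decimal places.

9.45%

P = D₁/(r−g) ⇒ g = r − D₁/P = 0.137 − $0.60/$14.11 = 0.094477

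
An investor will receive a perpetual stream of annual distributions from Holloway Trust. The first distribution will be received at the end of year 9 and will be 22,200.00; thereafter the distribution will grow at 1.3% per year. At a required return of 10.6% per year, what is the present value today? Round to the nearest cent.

106617.63

Value at end of year 8: C₁ / (r − g) = 22,200.00 / (0.106 − 0.013) = 238,709.6774
Discount to today: PV = 238,709.6774 / (1 + 0.106)^8 = 238,709.6774 / 2.238933 = 106,617.63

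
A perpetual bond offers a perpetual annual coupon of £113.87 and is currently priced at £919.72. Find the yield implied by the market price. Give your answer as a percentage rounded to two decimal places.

12.38%

P = C/r ⇒ r = C/P = £113.87/£919.72 = 0.123809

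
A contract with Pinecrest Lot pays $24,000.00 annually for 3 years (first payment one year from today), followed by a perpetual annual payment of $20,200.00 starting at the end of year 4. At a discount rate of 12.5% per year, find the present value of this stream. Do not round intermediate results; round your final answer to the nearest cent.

PV of 3-year annuity: $24,000.00 × [1 − (1+0.125)^−3] / 0.125 = 57152.26337
Perpetuity value at year 3: $20,200.00 / 0.125 = 161600.00000
PV of perpetuity: 161600.00000 / (1+0.125)^3 = 113496.84499
Total PV = 57152.26337 + 113496.84499 = 170649.10837

$170649.11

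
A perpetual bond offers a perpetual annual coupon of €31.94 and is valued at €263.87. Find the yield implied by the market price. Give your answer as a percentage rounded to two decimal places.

12.10%

P = C/r ⇒ r = C/P = €31.94/€263.87 = 0.121044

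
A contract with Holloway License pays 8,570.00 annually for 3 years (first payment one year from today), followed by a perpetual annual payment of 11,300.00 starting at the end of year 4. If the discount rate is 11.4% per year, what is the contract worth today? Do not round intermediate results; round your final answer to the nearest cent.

92497.61

PV of 3-year annuity: 8,570.00 × [1 − (1+0.114)^−3] / 0.114 = 20797.79323
Perpetuity value at year 3: 11,300.00 / 0.114 = 99122.80702
PV of perpetuity: 99122.80702 / (1+0.114)^3 = 71699.81245
Total PV = 20797.79323 + 71699.81245 = 92497.60567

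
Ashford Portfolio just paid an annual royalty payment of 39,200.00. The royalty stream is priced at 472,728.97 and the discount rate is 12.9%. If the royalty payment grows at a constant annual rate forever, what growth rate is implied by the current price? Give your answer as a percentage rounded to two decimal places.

P = D₀(1+g)/(r−g) ⇒ P(r−g) = D₀(1+g) ⇒ g(P+D₀) = P·r − D₀
g = (P·r − D₀)/(P + D₀) = (472,728.97×0.129 − 39,200.00) / (472,728.97 + 39,200.00) = 0.042549

4.25%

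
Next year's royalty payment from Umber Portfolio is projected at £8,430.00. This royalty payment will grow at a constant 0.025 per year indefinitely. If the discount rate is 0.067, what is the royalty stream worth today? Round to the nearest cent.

Growing perpetuity: P = D₁ / (r − g) = £8,430.0000 / (0.067 − 0.025) = £200,714.29

£200714.29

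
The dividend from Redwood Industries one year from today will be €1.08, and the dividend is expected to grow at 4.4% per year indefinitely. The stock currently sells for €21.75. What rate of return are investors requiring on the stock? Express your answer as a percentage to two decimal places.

9.37%

P = D₁/(r − g) ⇒ r = D₁/P + g = €1.0800/€21.75 + 0.044 = 0.049655 + 0.044 = 0.093655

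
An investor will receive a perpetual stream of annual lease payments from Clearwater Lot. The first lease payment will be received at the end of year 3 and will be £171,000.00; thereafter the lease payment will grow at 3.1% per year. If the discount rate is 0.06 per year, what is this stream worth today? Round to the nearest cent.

Value at end of year 2: C₁ / (r − g) = £171,000.00 / (0.06 − 0.031) = £5,896,551.7241
Discount to today: PV = £5,896,551.7241 / (1 + 0.06)^2 = £5,896,551.7241 / 1.123600 = £5,247,910.04

£5247910.04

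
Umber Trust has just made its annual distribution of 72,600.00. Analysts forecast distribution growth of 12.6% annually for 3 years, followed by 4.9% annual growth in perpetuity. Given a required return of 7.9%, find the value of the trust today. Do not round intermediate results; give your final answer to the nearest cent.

3122303.83

D_1 = 81747.60000
D_2 = 92047.79760
D_3 = 103645.82010
Terminal value at year 3: TV = D_3×(1+g_2)/(r−g_2) = 108724.46528/0.03 = 3624148.84275
P_0 = D_1/(1+r)^1 + D_2/(1+r)^2 + D_3/(1+r)^3 + TV/(1+r)^3
    = 75762.37257 + 79062.49445 + 82506.36585 + 2884972.59248 = 3122303.82534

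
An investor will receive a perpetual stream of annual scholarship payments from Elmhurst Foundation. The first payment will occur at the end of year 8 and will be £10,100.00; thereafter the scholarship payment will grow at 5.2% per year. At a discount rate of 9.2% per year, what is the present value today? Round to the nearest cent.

Value at end of year 7: C₁ / (r − g) = £10,100.00 / (0.092 − 0.052) = £252,500.0000
Discount to today: PV = £252,500.0000 / (1 + 0.092)^7 = £252,500.0000 / 1.851648 = £136,365.00

£136365.00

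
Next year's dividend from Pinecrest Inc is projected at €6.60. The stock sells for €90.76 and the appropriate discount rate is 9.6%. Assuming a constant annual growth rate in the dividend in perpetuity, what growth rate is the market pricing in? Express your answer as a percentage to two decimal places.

2.33%

P = D₁/(r−g) ⇒ g = r − D₁/P = 0.096 − €6.60/€90.76 = 0.023281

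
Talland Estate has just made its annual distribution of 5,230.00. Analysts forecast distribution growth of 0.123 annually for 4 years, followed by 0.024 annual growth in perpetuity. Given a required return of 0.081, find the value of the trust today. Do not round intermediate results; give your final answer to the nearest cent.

132464.18

D_1 = 5873.29000
D_2 = 6595.70467
D_3 = 7406.97634
D_4 = 8318.03443
Terminal value at year 4: TV = D_4×(1+g_2)/(r−g_2) = 8517.66726/0.057 = 149432.75897
P_0 = D_1/(1+r)^1 + D_2/(1+r)^2 + D_3/(1+r)^3 + D_4/(1+r)^4 + TV/(1+r)^4
    = 5433.20074 + 5644.29642 + 5863.59378 + 6091.41149 + 109431.67307 = 132464.17550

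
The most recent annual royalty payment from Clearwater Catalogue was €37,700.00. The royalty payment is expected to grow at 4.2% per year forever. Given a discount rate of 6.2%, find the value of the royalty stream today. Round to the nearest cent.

€1964170.00

D₁ = D₀ × (1 + g) = €37,700.00 × 1.042 = €39,283.4000
Growing perpetuity: P = D₁ / (r − g) = €39,283.4000 / (0.062 − 0.042) = €1,964,170.00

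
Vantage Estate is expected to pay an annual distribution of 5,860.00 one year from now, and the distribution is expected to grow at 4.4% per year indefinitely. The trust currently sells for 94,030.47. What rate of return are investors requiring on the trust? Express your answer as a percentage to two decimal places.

10.63%

P = D₁/(r − g) ⇒ r = D₁/P + g = 5,860.0000/94,030.47 + 0.044 = 0.062320 + 0.044 = 0.106320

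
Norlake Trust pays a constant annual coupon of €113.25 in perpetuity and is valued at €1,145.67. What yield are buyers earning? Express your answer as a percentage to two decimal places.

9.89%

P = C/r ⇒ r = C/P = €113.25/€1,145.67 = 0.098850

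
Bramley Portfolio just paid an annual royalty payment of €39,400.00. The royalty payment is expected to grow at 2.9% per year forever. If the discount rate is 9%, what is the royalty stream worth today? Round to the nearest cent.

€664632.79

D₁ = D₀ × (1 + g) = €39,400.00 × 1.029 = €40,542.6000
Growing perpetuity: P = D₁ / (r − g) = €40,542.6000 / (0.09 − 0.029) = €664,632.79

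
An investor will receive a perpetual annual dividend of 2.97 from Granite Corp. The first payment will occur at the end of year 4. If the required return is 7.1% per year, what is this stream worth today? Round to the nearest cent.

34.05

Value at end of year 3: C / r = 2.97 / 0.071 = 41.8310
Discount to today: PV = 41.8310 / (1 + 0.071)^3 = 41.8310 / 1.228481 = 34.05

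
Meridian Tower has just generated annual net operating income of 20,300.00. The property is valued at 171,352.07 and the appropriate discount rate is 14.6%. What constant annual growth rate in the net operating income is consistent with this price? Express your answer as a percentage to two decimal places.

2.46%

P = D₀(1+g)/(r−g) ⇒ P(r−g) = D₀(1+g) ⇒ g(P+D₀) = P·r − D₀
g = (P·r − D₀)/(P + D₀) = (171,352.07×0.146 − 20,300.00) / (171,352.07 + 20,300.00) = 0.024614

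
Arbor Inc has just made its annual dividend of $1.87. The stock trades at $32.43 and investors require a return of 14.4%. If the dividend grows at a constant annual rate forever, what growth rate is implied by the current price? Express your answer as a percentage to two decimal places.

8.16%

P = D₀(1+g)/(r−g) ⇒ P(r−g) = D₀(1+g) ⇒ g(P+D₀) = P·r − D₀
g = (P·r − D₀)/(P + D₀) = ($32.43×0.144 − $1.87) / ($32.43 + $1.87) = 0.081630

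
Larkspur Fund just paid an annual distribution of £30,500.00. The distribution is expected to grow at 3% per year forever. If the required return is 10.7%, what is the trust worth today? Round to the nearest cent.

D₁ = D₀ × (1 + g) = £30,500.00 × 1.03 = £31,415.0000
Growing perpetuity: P = D₁ / (r − g) = £31,415.0000 / (0.107 − 0.03) = £407,987.01

£407987.01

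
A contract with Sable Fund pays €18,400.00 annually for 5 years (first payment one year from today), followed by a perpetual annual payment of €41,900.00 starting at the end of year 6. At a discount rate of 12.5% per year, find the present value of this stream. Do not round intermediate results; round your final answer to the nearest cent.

PV of 5-year annuity: €18,400.00 × [1 − (1+0.125)^−5] / 0.125 = 65514.45748
Perpetuity value at year 5: €41,900.00 / 0.125 = 335200.00000
PV of perpetuity: 335200.00000 / (1+0.125)^5 = 186012.18649
Total PV = 65514.45748 + 186012.18649 = 251526.64397

€251526.64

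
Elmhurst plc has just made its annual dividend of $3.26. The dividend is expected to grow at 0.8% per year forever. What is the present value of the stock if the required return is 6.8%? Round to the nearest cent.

D₁ = D₀ × (1 + g) = $3.26 × 1.008 = $3.2861
Growing perpetuity: P = D₁ / (r − g) = $3.2861 / (0.068 − 0.008) = $54.77

$54.77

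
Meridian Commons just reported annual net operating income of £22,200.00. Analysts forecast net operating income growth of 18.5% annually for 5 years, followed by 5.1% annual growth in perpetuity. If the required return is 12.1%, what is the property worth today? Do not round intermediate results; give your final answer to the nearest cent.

£571490.46

D_1 = 26307.00000
D_2 = 31173.79500
D_3 = 36940.94707
D_4 = 43775.02228
D_5 = 51873.40141
Terminal value at year 5: TV = D_5×(1+g_2)/(r−g_2) = 54518.94488/0.07 = 778842.06969
P_0 = D_1/(1+r)^1 + D_2/(1+r)^2 + D_3/(1+r)^3 + D_4/(1+r)^4 + D_5/(1+r)^5 + TV/(1+r)^5
    = 23467.43979 + 24807.24009 + 26223.53213 + 27720.68293 + 29303.30890 + 439968.25219 = 571490.45603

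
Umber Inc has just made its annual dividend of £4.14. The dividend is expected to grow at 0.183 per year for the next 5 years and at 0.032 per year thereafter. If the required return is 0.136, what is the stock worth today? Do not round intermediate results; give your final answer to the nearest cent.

£73.73

D_1 = 4.89762
D_2 = 5.79388
D_3 = 6.85417
D_4 = 8.10848
D_5 = 9.59233
Terminal value at year 5: TV = D_5×(1+g_2)/(r−g_2) = 9.89928/0.104 = 95.18542
P_0 = D_1/(1+r)^1 + D_2/(1+r)^2 + D_3/(1+r)^3 + D_4/(1+r)^4 + D_5/(1+r)^5 + TV/(1+r)^5
    = 4.31129 + 4.48966 + 4.67541 + 4.86885 + 5.07029 + 50.31283 = 73.72831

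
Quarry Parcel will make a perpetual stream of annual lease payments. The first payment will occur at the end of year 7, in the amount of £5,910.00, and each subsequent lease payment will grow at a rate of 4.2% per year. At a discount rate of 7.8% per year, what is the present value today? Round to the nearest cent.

£104609.81

Value at end of year 6: C₁ / (r − g) = £5,910.00 / (0.078 − 0.042) = £164,166.6667
Discount to today: PV = £164,166.6667 / (1 + 0.078)^6 = £164,166.6667 / 1.569324 = £104,609.81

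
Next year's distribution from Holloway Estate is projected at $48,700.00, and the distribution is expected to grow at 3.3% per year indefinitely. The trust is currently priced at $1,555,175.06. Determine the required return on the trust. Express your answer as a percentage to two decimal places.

6.43%

P = D₁/(r − g) ⇒ r = D₁/P + g = $48,700.0000/$1,555,175.06 + 0.033 = 0.031315 + 0.033 = 0.064315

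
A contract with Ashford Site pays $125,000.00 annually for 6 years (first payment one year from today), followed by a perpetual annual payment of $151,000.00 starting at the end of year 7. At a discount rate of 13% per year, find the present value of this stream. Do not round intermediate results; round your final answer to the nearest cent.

$1057602.17

PV of 6-year annuity: $125,000.00 × [1 − (1+0.13)^−6] / 0.13 = 499693.72362
Perpetuity value at year 6: $151,000.00 / 0.13 = 1161538.46154
PV of perpetuity: 1161538.46154 / (1+0.13)^6 = 557908.44340
Total PV = 499693.72362 + 557908.44340 = 1057602.16703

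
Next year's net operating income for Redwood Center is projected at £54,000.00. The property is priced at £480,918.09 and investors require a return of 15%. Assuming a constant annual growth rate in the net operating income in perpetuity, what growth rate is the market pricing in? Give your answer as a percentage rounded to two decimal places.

3.77%

P = D₁/(r−g) ⇒ g = r − D₁/P = 0.15 − £54,000.00/£480,918.09 = 0.037715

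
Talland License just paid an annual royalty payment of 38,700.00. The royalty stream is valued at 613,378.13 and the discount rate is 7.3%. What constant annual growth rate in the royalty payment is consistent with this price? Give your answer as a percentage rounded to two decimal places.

P = D₀(1+g)/(r−g) ⇒ P(r−g) = D₀(1+g) ⇒ g(P+D₀) = P·r − D₀
g = (P·r − D₀)/(P + D₀) = (613,378.13×0.073 − 38,700.00) / (613,378.13 + 38,700.00) = 0.009319

0.93%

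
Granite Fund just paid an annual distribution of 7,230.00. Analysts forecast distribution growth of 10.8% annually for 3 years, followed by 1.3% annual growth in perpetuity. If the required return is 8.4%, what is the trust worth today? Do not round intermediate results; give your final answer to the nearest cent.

132823.91

D_1 = 8010.84000
D_2 = 8876.01072
D_3 = 9834.61988
Terminal value at year 3: TV = D_3×(1+g_2)/(r−g_2) = 9962.46994/0.071 = 140316.47797
P_0 = D_1/(1+r)^1 + D_2/(1+r)^2 + D_3/(1+r)^3 + TV/(1+r)^3
    = 7390.07380 + 7553.69167 + 7720.93208 + 110159.21400 = 132823.91155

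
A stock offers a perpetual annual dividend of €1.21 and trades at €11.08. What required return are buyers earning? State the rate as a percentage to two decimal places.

P = C/r ⇒ r = C/P = €1.21/€11.08 = 0.109206

10.92%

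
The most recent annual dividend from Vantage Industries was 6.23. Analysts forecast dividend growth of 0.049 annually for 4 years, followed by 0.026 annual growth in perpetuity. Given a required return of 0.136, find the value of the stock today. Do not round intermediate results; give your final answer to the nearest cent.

62.75

D_1 = 6.53527
D_2 = 6.85550
D_3 = 7.19142
D_4 = 7.54380
Terminal value at year 4: TV = D_4×(1+g_2)/(r−g_2) = 7.73994/0.11 = 70.36305
P_0 = D_1/(1+r)^1 + D_2/(1+r)^2 + D_3/(1+r)^3 + D_4/(1+r)^4 + TV/(1+r)^4
    = 5.75288 + 5.31230 + 4.90546 + 4.52978 + 42.25045 = 62.75086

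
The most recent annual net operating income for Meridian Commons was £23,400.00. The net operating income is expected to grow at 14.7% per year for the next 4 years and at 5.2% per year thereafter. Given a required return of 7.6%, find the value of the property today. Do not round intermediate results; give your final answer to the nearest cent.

£1434511.02

D_1 = 26839.80000
D_2 = 30785.25060
D_3 = 35310.68244
D_4 = 40501.35276
Terminal value at year 4: TV = D_4×(1+g_2)/(r−g_2) = 42607.42310/0.024 = 1775309.29583
P_0 = D_1/(1+r)^1 + D_2/(1+r)^2 + D_3/(1+r)^3 + D_4/(1+r)^4 + TV/(1+r)^4
    = 24944.05204 + 26589.98856 + 28344.53242 + 30214.85008 + 1324417.59513 = 1434511.01824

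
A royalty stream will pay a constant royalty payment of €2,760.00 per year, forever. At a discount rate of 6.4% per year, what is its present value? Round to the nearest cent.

€43125.00

Level perpetuity: PV = C / r = €2,760.00 / 0.064 = €43,125.00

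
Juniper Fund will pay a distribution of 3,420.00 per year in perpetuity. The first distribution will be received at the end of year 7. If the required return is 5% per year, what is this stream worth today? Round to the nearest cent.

Value at end of year 6: C / r = 3,420.00 / 0.05 = 68,400.0000
Discount to today: PV = 68,400.0000 / (1 + 0.05)^6 = 68,400.0000 / 1.340096 = 51,041.13

51041.13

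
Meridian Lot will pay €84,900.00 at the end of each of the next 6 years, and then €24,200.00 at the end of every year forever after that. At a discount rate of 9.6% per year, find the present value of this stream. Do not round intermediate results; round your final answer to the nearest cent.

PV of 6-year annuity: €84,900.00 × [1 − (1+0.096)^−6] / 0.096 = 374136.60908
Perpetuity value at year 6: €24,200.00 / 0.096 = 252083.33333
PV of perpetuity: 252083.33333 / (1+0.096)^6 = 145438.97597
Total PV = 374136.60908 + 145438.97597 = 519575.58506

€519575.59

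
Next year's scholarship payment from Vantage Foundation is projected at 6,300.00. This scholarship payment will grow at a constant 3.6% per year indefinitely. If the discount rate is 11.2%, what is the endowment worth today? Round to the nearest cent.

Growing perpetuity: P = D₁ / (r − g) = 6,300.0000 / (0.112 − 0.036) = 82,894.74

82894.74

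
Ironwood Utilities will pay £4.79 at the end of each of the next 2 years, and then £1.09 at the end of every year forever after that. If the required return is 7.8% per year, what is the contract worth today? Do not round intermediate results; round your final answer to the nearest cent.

£20.59

PV of 2-year annuity: £4.79 × [1 − (1+0.078)^−2] / 0.078 = 8.56532
Perpetuity value at year 2: £1.09 / 0.078 = 13.97436
PV of perpetuity: 13.97436 / (1+0.078)^2 = 12.02526
Total PV = 8.56532 + 12.02526 = 20.59058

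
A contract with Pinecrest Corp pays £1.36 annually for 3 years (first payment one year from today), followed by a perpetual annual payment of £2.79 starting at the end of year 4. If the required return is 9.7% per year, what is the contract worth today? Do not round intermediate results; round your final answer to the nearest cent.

PV of 3-year annuity: £1.36 × [1 − (1+0.097)^−3] / 0.097 = 3.40006
Perpetuity value at year 3: £2.79 / 0.097 = 28.76289
PV of perpetuity: 28.76289 / (1+0.097)^3 = 21.78776
Total PV = 3.40006 + 21.78776 = 25.18782

£25.19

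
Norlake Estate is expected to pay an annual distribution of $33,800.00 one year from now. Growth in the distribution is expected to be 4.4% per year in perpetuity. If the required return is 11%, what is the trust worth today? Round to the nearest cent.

Growing perpetuity: P = D₁ / (r − g) = $33,800.0000 / (0.11 − 0.044) = $512,121.21

$512121.21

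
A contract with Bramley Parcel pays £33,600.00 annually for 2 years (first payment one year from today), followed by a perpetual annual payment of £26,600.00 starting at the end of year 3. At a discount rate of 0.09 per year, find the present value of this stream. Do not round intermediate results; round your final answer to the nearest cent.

PV of 2-year annuity: £33,600.00 × [1 − (1+0.09)^−2] / 0.09 = 59106.13585
Perpetuity value at year 2: £26,600.00 / 0.09 = 295555.55556
PV of perpetuity: 295555.55556 / (1+0.09)^2 = 248763.19801
Total PV = 59106.13585 + 248763.19801 = 307869.33386

£307869.33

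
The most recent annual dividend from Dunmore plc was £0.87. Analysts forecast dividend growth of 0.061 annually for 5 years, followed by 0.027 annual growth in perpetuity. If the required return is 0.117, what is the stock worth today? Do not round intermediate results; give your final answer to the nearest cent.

£11.41

D_1 = 0.92307
D_2 = 0.97938
D_3 = 1.03912
D_4 = 1.10251
D_5 = 1.16976
Terminal value at year 5: TV = D_5×(1+g_2)/(r−g_2) = 1.20134/0.09 = 13.34824
P_0 = D_1/(1+r)^1 + D_2/(1+r)^2 + D_3/(1+r)^3 + D_4/(1+r)^4 + D_5/(1+r)^5 + TV/(1+r)^5
    = 0.82638 + 0.78495 + 0.74560 + 0.70822 + 0.67271 + 7.67641 = 11.41428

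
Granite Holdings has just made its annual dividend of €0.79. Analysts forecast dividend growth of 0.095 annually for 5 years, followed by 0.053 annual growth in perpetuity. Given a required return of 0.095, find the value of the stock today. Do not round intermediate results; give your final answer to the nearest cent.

D_1 = 0.86505
D_2 = 0.94723
D_3 = 1.03722
D_4 = 1.13575
D_5 = 1.24365
Terminal value at year 5: TV = D_5×(1+g_2)/(r−g_2) = 1.30956/0.042 = 31.18005
P_0 = D_1/(1+r)^1 + D_2/(1+r)^2 + D_3/(1+r)^3 + D_4/(1+r)^4 + D_5/(1+r)^5 + TV/(1+r)^5
    = 0.79000 + 0.79000 + 0.79000 + 0.79000 + 0.79000 + 19.80643 = 23.75643

€23.76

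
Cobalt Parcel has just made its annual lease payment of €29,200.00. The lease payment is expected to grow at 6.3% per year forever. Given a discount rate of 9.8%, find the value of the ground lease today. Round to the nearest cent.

€886845.71

D₁ = D₀ × (1 + g) = €29,200.00 × 1.063 = €31,039.6000
Growing perpetuity: P = D₁ / (r − g) = €31,039.6000 / (0.098 − 0.063) = €886,845.71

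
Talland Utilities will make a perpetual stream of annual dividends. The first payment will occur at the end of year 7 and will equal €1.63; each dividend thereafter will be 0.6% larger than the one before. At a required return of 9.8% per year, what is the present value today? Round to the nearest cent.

Value at end of year 6: C₁ / (r − g) = €1.63 / (0.098 − 0.006) = €17.7174
Discount to today: PV = €17.7174 / (1 + 0.098)^6 = €17.7174 / 1.752323 = €10.11

€10.11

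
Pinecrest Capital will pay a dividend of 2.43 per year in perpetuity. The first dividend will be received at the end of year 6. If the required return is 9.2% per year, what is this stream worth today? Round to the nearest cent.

17.01

Value at end of year 5: C / r = 2.43 / 0.092 = 26.4130
Discount to today: PV = 26.4130 / (1 + 0.092)^5 = 26.4130 / 1.552792 = 17.01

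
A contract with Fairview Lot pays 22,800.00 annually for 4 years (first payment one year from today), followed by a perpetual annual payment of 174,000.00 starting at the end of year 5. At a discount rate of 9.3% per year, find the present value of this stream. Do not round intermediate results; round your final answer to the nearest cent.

1384330.39

PV of 4-year annuity: 22,800.00 × [1 − (1+0.093)^−4] / 0.093 = 73381.82341
Perpetuity value at year 4: 174,000.00 / 0.093 = 1870967.74194
PV of perpetuity: 1870967.74194 / (1+0.093)^4 = 1310948.56327
Total PV = 73381.82341 + 1310948.56327 = 1384330.38668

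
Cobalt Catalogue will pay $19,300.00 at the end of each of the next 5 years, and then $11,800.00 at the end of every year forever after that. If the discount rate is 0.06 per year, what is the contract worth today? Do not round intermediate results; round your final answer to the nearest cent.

PV of 5-year annuity: $19,300.00 × [1 − (1+0.06)^−5] / 0.06 = 81298.62106
Perpetuity value at year 5: $11,800.00 / 0.06 = 196666.66667
PV of perpetuity: 196666.66667 / (1+0.06)^5 = 146960.77400
Total PV = 81298.62106 + 146960.77400 = 228259.39506

$228259.40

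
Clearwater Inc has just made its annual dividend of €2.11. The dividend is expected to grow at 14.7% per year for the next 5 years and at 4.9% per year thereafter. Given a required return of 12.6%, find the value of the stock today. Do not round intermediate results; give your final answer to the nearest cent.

€42.68

D_1 = 2.42017
D_2 = 2.77593
D_3 = 3.18400
D_4 = 3.65205
D_5 = 4.18890
Terminal value at year 5: TV = D_5×(1+g_2)/(r−g_2) = 4.39415/0.077 = 57.06690
P_0 = D_1/(1+r)^1 + D_2/(1+r)^2 + D_3/(1+r)^3 + D_4/(1+r)^4 + D_5/(1+r)^5 + TV/(1+r)^5
    = 2.14935 + 2.18944 + 2.23027 + 2.27187 + 2.31424 + 31.52770 = 42.68287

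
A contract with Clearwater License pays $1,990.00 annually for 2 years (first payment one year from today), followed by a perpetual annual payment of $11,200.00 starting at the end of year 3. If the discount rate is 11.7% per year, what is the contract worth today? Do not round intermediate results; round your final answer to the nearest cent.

$80099.55

PV of 2-year annuity: $1,990.00 × [1 − (1+0.117)^−2] / 0.117 = 3376.50649
Perpetuity value at year 2: $11,200.00 / 0.117 = 95726.49573
PV of perpetuity: 95726.49573 / (1+0.117)^2 = 76723.04214
Total PV = 3376.50649 + 76723.04214 = 80099.54863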